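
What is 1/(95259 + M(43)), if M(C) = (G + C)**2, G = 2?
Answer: 1/97284 ≈ 1.0279e-5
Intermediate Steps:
M(C) = (2 + C)**2
1/(95259 + M(43)) = 1/(95259 + (2 + 43)**2) = 1/(95259 + 45**2) = 1/(95259 + 2025) = 1/97284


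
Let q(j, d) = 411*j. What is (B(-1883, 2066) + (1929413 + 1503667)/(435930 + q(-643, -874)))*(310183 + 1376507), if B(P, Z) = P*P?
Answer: 114066303709409730/19073 ≈ 5.9805e+12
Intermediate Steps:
B(P, Z) = P²
(B(-1883, 2066) + (1929413 + 1503667)/(435930 + q(-643, -874)))*(310183 + 1376507) = ((-1883)² + (1929413 + 1503667)/(435930 + 411*(-643)))*(310183 + 1376507) = (3545689 + 3433080/(435930 - 264273))*1686690 = (3545689 + 3433080/171657)*1686690 = (3545689 + 3433080*(1/171657))*1686690 = (3545689 + 1144360/57219)*1686690 = (202881923251/57219)*1686690 = 114066303709409730/19073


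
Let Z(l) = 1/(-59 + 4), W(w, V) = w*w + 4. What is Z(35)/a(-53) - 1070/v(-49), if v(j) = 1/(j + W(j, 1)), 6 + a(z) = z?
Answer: -8180385399/3245 ≈ -2.5209e+6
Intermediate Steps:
W(w, V) = 4 + w**2 (W(w, V) = w**2 + 4 = 4 + w**2)
a(z) = -6 + z
Z(l) = -1/55 (Z(l) = 1/(-55) = -1/55)
v(j) = 1/(4 + j + j**2) (v(j) = 1/(j + (4 + j**2)) = 1/(4 + j + j**2))
Z(35)/a(-53) - 1070/v(-49) = -1/(55*(-6 - 53)) - 1070/(1/(4 - 49 + (-49)**2)) = -1/55/(-59) - 1070/(1/(4 - 49 + 2401)) = -1/55*(-1/59) - 1070/(1/2356) = 1/3245 - 1070/1/2356 = 1/3245 - 1070*2356 = 1/3245 - 2520920 = -8180385399/3245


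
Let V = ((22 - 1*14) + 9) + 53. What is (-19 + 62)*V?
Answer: 3010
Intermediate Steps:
V = 70 (V = ((22 - 14) + 9) + 53 = (8 + 9) + 53 = 17 + 53 = 70)
(-19 + 62)*V = (-19 + 62)*70 = 43*70 = 3010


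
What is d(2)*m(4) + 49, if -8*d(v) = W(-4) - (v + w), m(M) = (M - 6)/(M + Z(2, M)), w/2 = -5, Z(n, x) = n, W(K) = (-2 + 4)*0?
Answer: 148/3 ≈ 49.333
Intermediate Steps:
W(K) = 0 (W(K) = 2*0 = 0)
w = -10 (w = 2*(-5) = -10)
m(M) = (-6 + M)/(2 + M) (m(M) = (M - 6)/(M + 2) = (-6 + M)/(2 + M))
d(v) = -5/4 + v/8 (d(v) = -(0 - (v - 10))/8 = -(0 - (-10 + v))/8 = -(0 + (10 - v))/8 = -(10 - v)/8 = -5/4 + v/8)
d(2)*m(4) + 49 = (-5/4 + (⅛)*2)*((-6 + 4)/(2 + 4)) + 49 = (-5/4 + ¼)*(-2/6) + 49 = -(-2)/6 + 49 = -1*(-⅓) + 49 = ⅓ + 49 = 148/3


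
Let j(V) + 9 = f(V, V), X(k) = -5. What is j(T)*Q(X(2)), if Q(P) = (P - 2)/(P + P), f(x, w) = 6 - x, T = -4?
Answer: 7/10 ≈ 0.70000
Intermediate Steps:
j(V) = -3 - V (j(V) = -9 + (6 - V) = -3 - V)
Q(P) = (-2 + P)/(2*P) (Q(P) = (-2 + P)/((2*P)) = (-2 + P)*(1/(2*P)) = (-2 + P)/(2*P))
j(T)*Q(X(2)) = (-3 - 1*(-4))*((½)*(-2 - 5)/(-5)) = (-3 + 4)*((½)*(-⅕)*(-7)) = 1*(7/10) = 7/10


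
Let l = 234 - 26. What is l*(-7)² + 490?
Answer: 10682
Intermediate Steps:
l = 208
l*(-7)² + 490 = 208*(-7)² + 490 = 208*49 + 490 = 10192 + 490 = 10682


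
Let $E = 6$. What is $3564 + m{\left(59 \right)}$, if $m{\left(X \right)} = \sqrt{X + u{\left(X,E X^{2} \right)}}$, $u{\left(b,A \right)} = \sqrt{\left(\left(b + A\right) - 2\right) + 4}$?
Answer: $3564 + \sqrt{59 + \sqrt{20947}} \approx 3578.3$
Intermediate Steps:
$u{\left(b,A \right)} = \sqrt{2 + A + b}$ ($u{\left(b,A \right)} = \sqrt{\left(\left(A + b\right) - 2\right) + 4} = \sqrt{\left(-2 + A + b\right) + 4} = \sqrt{2 + A + b}$)
$m{\left(X \right)} = \sqrt{X + \sqrt{2 + X + 6 X^{2}}}$ ($m{\left(X \right)} = \sqrt{X + \sqrt{2 + 6 X^{2} + X}} = \sqrt{X + \sqrt{2 + X + 6 X^{2}}}$)
$3564 + m{\left(59 \right)} = 3564 + \sqrt{59 + \sqrt{2 + 59 + 6 \cdot 59^{2}}} = 3564 + \sqrt{59 + \sqrt{2 + 59 + 6 \cdot 3481}} = 3564 + \sqrt{59 + \sqrt{2 + 59 + 20886}} = 3564 + \sqrt{59 + \sqrt{20947}}$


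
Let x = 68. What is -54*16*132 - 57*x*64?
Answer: -362112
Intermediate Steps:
-54*16*132 - 57*x*64 = -54*16*132 - 57*68*64 = -864*132 - 3876*64 = -114048 - 1*248064 = -114048 - 248064 = -362112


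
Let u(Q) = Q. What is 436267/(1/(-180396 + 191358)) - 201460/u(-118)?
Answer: 282159273116/59 ≈ 4.7824e+9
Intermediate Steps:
436267/(1/(-180396 + 191358)) - 201460/u(-118) = 436267/(1/(-180396 + 191358)) - 201460/(-118) = 436267/(1/10962) - 201460*(-1/118) = 436267/(1/10962) + 100730/59 = 436267*10962 + 100730/59 = 4782358854 + 100730/59 = 282159273116/59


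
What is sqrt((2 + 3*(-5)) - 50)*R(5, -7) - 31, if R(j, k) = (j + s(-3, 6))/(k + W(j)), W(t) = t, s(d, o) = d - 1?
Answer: -31 - 3*I*sqrt(7)/2 ≈ -31.0 - 3.9686*I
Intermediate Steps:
s(d, o) = -1 + d
R(j, k) = (-4 + j)/(j + k) (R(j, k) = (j + (-1 - 3))/(k + j) = (j - 4)/(j + k) = (-4 + j)/(j + k))
sqrt((2 + 3*(-5)) - 50)*R(5, -7) - 31 = sqrt((2 + 3*(-5)) - 50)*((-4 + 5)/(5 - 7)) - 31 = sqrt((2 - 15) - 50)*(1/(-2)) - 31 = sqrt(-13 - 50)*(-1/2*1) - 31 = sqrt(-63)*(-1/2) - 31 = (3*I*sqrt(7))*(-1/2) - 31 = -3*I*sqrt(7)/2 - 31 = -31 - 3*I*sqrt(7)/2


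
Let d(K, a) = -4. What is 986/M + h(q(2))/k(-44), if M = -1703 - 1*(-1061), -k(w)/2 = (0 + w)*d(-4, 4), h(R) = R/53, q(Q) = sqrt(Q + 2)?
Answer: -4599025/2994288 ≈ -1.5359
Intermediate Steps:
q(Q) = sqrt(2 + Q)
h(R) = R/53 (h(R) = R*(1/53) = R/53)
k(w) = 8*w (k(w) = -2*(0 + w)*(-4) = -2*w*(-4) = -(-8)*w = 8*w)
M = -642 (M = -1703 + 1061 = -642)
986/M + h(q(2))/k(-44) = 986/(-642) + (sqrt(2 + 2)/53)/((8*(-44))) = 986*(-1/642) + (sqrt(4)/53)/(-352) = -493/321 + ((1/53)*2)*(-1/352) = -493/321 + (2/53)*(-1/352) = -493/321 - 1/9328 = -4599025/2994288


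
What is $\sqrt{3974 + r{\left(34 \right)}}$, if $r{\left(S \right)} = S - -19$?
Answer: $\sqrt{4027} \approx 63.459$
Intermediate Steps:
$r{\left(S \right)} = 19 + S$ ($r{\left(S \right)} = S + 19 = 19 + S$)
$\sqrt{3974 + r{\left(34 \right)}} = \sqrt{3974 + \left(19 + 34\right)} = \sqrt{3974 + 53} = \sqrt{4027}$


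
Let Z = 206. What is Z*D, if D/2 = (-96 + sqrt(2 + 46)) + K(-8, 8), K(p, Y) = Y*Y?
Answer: -13184 + 1648*sqrt(3) ≈ -10330.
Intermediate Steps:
K(p, Y) = Y**2
D = -64 + 8*sqrt(3) (D = 2*((-96 + sqrt(2 + 46)) + 8**2) = 2*((-96 + sqrt(48)) + 64) = 2*((-96 + 4*sqrt(3)) + 64) = 2*(-32 + 4*sqrt(3)) = -64 + 8*sqrt(3) ≈ -50.144)
Z*D = 206*(-64 + 8*sqrt(3)) = -13184 + 1648*sqrt(3)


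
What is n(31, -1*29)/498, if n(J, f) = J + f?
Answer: 1/249 ≈ 0.0040161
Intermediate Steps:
n(31, -1*29)/498 = (31 - 1*29)/498 = (31 - 29)*(1/498) = 2*(1/498) = 1/249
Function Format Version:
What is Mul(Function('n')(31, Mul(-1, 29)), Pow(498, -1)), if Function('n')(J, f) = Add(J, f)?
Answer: Rational(1, 249) ≈ 0.0040161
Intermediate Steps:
Mul(Function('n')(31, Mul(-1, 29)), Pow(498, -1)) = Mul(Add(31, Mul(-1, 29)), Pow(498, -1)) = Mul(Add(31, -29), Rational(1, 498)) = Mul(2, Rational(1, 498)) = Rational(1, 249)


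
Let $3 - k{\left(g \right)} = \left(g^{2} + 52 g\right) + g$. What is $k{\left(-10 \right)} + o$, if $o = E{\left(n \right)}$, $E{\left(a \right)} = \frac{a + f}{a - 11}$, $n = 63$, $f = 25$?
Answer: $\frac{5651}{13} \approx 434.69$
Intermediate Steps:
$k{\left(g \right)} = 3 - g^{2} - 53 g$ ($k{\left(g \right)} = 3 - \left(\left(g^{2} + 52 g\right) + g\right) = 3 - \left(g^{2} + 53 g\right) = 3 - g^{2} - 53 g$)
$E{\left(a \right)} = \frac{25 + a}{-11 + a}$ ($E{\left(a \right)} = \frac{a + 25}{a - 11} = \frac{25 + a}{-11 + a}$)
$o = \frac{22}{13}$ ($o = \frac{25 + 63}{-11 + 63} = \frac{1}{52} \cdot 88 = \frac{22}{13} \approx 1.6923$)
$k{\left(-10 \right)} + o = \left(3 - \left(-10\right)^{2} - -530\right) + \frac{22}{13} = \left(3 - 100 + 530\right) + \frac{22}{13} = 433 + \frac{22}{13} = \frac{5651}{13}$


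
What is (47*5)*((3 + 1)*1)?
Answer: 940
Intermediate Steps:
(47*5)*((3 + 1)*1) = 235*(4*1) = 235*4 = 940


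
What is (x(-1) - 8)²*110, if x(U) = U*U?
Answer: 5390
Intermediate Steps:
x(U) = U²
(x(-1) - 8)²*110 = ((-1)² - 8)²*110 = (1 - 8)²*110 = (-7)²*110 = 49*110 = 5390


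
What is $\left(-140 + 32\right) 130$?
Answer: $-14040$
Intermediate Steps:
$\left(-140 + 32\right) 130 = \left(-108\right) 130 = -14040$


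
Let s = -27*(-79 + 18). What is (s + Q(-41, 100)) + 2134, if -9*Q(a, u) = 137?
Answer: 33892/9 ≈ 3765.8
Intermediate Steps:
s = 1647 (s = -27*(-61) = 1647)
Q(a, u) = -137/9 (Q(a, u) = -⅑*137 = -137/9)
(s + Q(-41, 100)) + 2134 = (1647 - 137/9) + 2134 = 14686/9 + 2134 = 33892/9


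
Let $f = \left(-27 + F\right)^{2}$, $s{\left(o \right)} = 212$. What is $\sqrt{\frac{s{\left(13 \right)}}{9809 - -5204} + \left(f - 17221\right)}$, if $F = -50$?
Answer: $\frac{2 i \sqrt{636275651398}}{15013} \approx 106.26 i$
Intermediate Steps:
$f = 5929$ ($f = \left(-27 - 50\right)^{2} = \left(-77\right)^{2} = 5929$)
$\sqrt{\frac{s{\left(13 \right)}}{9809 - -5204} + \left(f - 17221\right)} = \sqrt{\frac{212}{9809 - -5204} + \left(5929 - 17221\right)} = \sqrt{\frac{212}{9809 + 5204} + \left(5929 - 17221\right)} = \sqrt{\frac{212}{15013} - 11292} = \sqrt{- \frac{169526584}{15013}} = \frac{2 i \sqrt{636275651398}}{15013}$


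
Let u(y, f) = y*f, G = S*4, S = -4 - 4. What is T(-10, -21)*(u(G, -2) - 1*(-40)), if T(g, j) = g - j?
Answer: 1144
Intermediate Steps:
S = -8
G = -32 (G = -8*4 = -32)
u(y, f) = f*y
T(-10, -21)*(u(G, -2) - 1*(-40)) = (-10 - 1*(-21))*(-2*(-32) - 1*(-40)) = (-10 + 21)*(64 + 40) = 11*104 = 1144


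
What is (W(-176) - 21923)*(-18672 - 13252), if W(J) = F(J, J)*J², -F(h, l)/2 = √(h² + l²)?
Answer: 699869852 + 348084994048*√2 ≈ 4.9297e+11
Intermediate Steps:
F(h, l) = -2*√(h² + l²)
W(J) = -2*√2*J²*√(J²) (W(J) = (-2*√(J² + J²))*J² = (-2*√2*√(J²))*J² = -2*√2*J²*√(J²))
(W(-176) - 21923)*(-18672 - 13252) = (-2*√2*(-176)²*√((-176)²) - 21923)*(-18672 - 13252) = (-2*√2*30976*√30976 - 21923)*(-31924) = (-2*√2*30976*176 - 21923)*(-31924) = (-10903552*√2 - 21923)*(-31924) = (-21923 - 10903552*√2)*(-31924) = 699869852 + 348084994048*√2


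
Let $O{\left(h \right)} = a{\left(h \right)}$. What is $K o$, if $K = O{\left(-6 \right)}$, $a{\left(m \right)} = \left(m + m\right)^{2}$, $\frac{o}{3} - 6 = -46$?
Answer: $-17280$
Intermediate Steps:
$o = -120$ ($o = 18 + 3 \left(-46\right) = 18 - 138 = -120$)
$a{\left(m \right)} = 4 m^{2}$ ($a{\left(m \right)} = \left(2 m\right)^{2} = 4 m^{2}$)
$O{\left(h \right)} = 4 h^{2}$
$K = 144$ ($K = 4 \left(-6\right)^{2} = 4 \cdot 36 = 144$)
$K o = 144 \left(-120\right) = -17280$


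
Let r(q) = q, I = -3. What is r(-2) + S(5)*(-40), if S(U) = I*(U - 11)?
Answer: -722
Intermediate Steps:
S(U) = 33 - 3*U (S(U) = -3*(U - 11) = -3*(-11 + U) = 33 - 3*U)
r(-2) + S(5)*(-40) = -2 + (33 - 3*5)*(-40) = -2 + (33 - 15)*(-40) = -2 + 18*(-40) = -2 - 720 = -722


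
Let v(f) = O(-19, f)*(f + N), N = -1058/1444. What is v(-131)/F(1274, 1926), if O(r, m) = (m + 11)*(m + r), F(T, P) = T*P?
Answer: -23777750/24605399 ≈ -0.96636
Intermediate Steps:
F(T, P) = P*T
O(r, m) = (11 + m)*(m + r)
N = -529/722 (N = -1058*1/1444 = -529/722 ≈ -0.73269)
v(f) = (-529/722 + f)*(-209 + f² - 8*f) (v(f) = (f² + 11*f + 11*(-19) + f*(-19))*(f - 529/722) = (f² + 11*f - 209 - 19*f)*(-529/722 + f) = (-209 + f² - 8*f)*(-529/722 + f) = (-529/722 + f)*(-209 + f² - 8*f))
v(-131)/F(1274, 1926) = ((-529 + 722*(-131))*(-209 + (-131)² - 8*(-131))/722)/((1926*1274)) = ((-529 - 94582)*(-209 + 17161 + 1048)/722)/2453724 = ((1/722)*(-95111)*18000)*(1/2453724) = -855999000/361*1/2453724 = -23777750/24605399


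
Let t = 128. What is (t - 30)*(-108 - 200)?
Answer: -30184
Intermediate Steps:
(t - 30)*(-108 - 200) = (128 - 30)*(-108 - 200) = 98*(-308) = -30184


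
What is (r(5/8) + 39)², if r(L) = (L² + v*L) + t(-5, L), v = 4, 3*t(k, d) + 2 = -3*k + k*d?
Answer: 75255625/36864 ≈ 2041.4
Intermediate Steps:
t(k, d) = -⅔ - k + d*k/3 (t(k, d) = -⅔ + (-3*k + k*d)/3 = -⅔ + (-3*k + d*k)/3 = -⅔ + (-k + d*k/3) = -⅔ - k + d*k/3)
r(L) = 13/3 + L² + 7*L/3 (r(L) = (L² + 4*L) + (-⅔ - 1*(-5) + (⅓)*L*(-5)) = (L² + 4*L) + (-⅔ + 5 - 5*L/3) = (L² + 4*L) + (13/3 - 5*L/3) = 13/3 + L² + 7*L/3)
(r(5/8) + 39)² = ((13/3 + (5/8)² + 7*(5/8)/3) + 39)² = ((13/3 + (5*(⅛))² + 7*(5*(⅛))/3) + 39)² = ((13/3 + (5/8)² + (7/3)*(5/8)) + 39)² = ((13/3 + 25/64 + 35/24) + 39)² = (1187/192 + 39)² = (8675/192)² = 75255625/36864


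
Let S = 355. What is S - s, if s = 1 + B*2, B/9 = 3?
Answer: 300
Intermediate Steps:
B = 27 (B = 9*3 = 27)
s = 55 (s = 1 + 27*2 = 1 + 54 = 55)
S - s = 355 - 1*55 = 355 - 55 = 300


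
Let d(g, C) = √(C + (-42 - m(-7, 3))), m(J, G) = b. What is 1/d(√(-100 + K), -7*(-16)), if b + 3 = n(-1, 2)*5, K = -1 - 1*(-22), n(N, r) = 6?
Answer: √43/43 ≈ 0.15250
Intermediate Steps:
K = 21 (K = -1 + 22 = 21)
b = 27 (b = -3 + 6*5 = -3 + 30 = 27)
m(J, G) = 27
d(g, C) = √(-69 + C) (d(g, C) = √(C + (-42 - 1*27)) = √(C + (-42 - 27)) = √(C - 69) = √(-69 + C))
1/d(√(-100 + K), -7*(-16)) = 1/(√(-69 - 7*(-16))) = 1/(√(-69 + 112)) = 1/(√43) = √43/43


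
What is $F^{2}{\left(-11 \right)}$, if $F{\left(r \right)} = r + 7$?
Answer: $16$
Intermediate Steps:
$F{\left(r \right)} = 7 + r$
$F^{2}{\left(-11 \right)} = \left(7 - 11\right)^{2} = \left(-4\right)^{2} = 16$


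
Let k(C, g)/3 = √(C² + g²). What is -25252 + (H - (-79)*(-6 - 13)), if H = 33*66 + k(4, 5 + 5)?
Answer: -24575 + 6*√29 ≈ -24543.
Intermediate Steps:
k(C, g) = 3*√(C² + g²)
H = 2178 + 6*√29 (H = 33*66 + 3*√(4² + (5 + 5)²) = 2178 + 3*√(16 + 10²) = 2178 + 3*√(16 + 100) = 2178 + 3*√116 = 2178 + 3*(2*√29) = 2178 + 6*√29 ≈ 2210.3)
-25252 + (H - (-79)*(-6 - 13)) = -25252 + ((2178 + 6*√29) - (-79)*(-6 - 13)) = -25252 + ((2178 + 6*√29) - (-79)*(-19)) = -25252 + ((2178 + 6*√29) - 1*1501) = -25252 + ((2178 + 6*√29) - 1501) = -25252 + (677 + 6*√29) = -24575 + 6*√29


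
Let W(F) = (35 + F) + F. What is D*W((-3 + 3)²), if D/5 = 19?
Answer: 3325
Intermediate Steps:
D = 95 (D = 5*19 = 95)
W(F) = 35 + 2*F
D*W((-3 + 3)²) = 95*(35 + 2*(-3 + 3)²) = 95*(35 + 2*0²) = 95*(35 + 2*0) = 95*(35 + 0) = 95*35 = 3325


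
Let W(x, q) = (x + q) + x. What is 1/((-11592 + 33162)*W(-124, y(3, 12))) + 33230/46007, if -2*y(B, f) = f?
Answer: 182059813393/252062231460 ≈ 0.72228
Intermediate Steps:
y(B, f) = -f/2
W(x, q) = q + 2*x (W(x, q) = (q + x) + x = q + 2*x)
1/((-11592 + 33162)*W(-124, y(3, 12))) + 33230/46007 = 1/((-11592 + 33162)*(-1/2*12 + 2*(-124))) + 33230/46007 = 1/(21570*(-6 - 248)) + 33230*(1/46007) = (1/21570)/(-254) + 33230/46007 = (1/21570)*(-1/254) + 33230/46007 = -1/5478780 + 33230/46007 = 182059813393/252062231460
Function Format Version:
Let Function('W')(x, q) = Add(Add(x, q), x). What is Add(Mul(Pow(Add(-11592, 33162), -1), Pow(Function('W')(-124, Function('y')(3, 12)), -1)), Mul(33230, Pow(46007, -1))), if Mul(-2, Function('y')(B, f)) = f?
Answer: Rational(182059813393, 252062231460) ≈ 0.72228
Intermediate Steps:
Function('y')(B, f) = Mul(Rational(-1, 2), f)
Function('W')(x, q) = Add(q, Mul(2, x)) (Function('W')(x, q) = Add(Add(q, x), x) = Add(q, Mul(2, x)))
Add(Mul(Pow(Add(-11592, 33162), -1), Pow(Function('W')(-124, Function('y')(3, 12)), -1)), Mul(33230, Pow(46007, -1))) = Add(Mul(Pow(Add(-11592, 33162), -1), Pow(Add(Mul(Rational(-1, 2), 12), Mul(2, -124)), -1)), Mul(33230, Pow(46007, -1))) = Add(Mul(Pow(21570, -1), Pow(Add(-6, -248), -1)), Mul(33230, Rational(1, 46007))) = Add(Mul(Rational(1, 21570), Pow(-254, -1)), Rational(33230, 46007)) = Add(Mul(Rational(1, 21570), Rational(-1, 254)), Rational(33230, 46007)) = Add(Rational(-1, 5478780), Rational(33230, 46007)) = Rational(182059813393, 252062231460)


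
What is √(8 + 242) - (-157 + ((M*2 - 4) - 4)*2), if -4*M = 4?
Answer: 177 + 5*√10 ≈ 192.81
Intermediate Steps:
M = -1 (M = -¼*4 = -1)
√(8 + 242) - (-157 + ((M*2 - 4) - 4)*2) = √(8 + 242) - (-157 + ((-1*2 - 4) - 4)*2) = √250 - (-157 + ((-2 - 4) - 4)*2) = 5*√10 - (-157 + (-6 - 4)*2) = 5*√10 - (-157 - 10*2) = 5*√10 - (-157 - 20) = 5*√10 - 1*(-177) = 5*√10 + 177 = 177 + 5*√10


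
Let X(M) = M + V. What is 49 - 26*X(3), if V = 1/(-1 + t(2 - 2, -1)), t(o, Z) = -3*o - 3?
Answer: -45/2 ≈ -22.500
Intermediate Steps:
t(o, Z) = -3 - 3*o
V = -¼ (V = 1/(-1 + (-3 - 3*(2 - 2))) = 1/(-1 + (-3 - 3*0)) = 1/(-1 + (-3 + 0)) = 1/(-1 - 3) = 1/(-4) = -¼ ≈ -0.25000)
X(M) = -¼ + M (X(M) = M - ¼ = -¼ + M)
49 - 26*X(3) = 49 - 26*(-¼ + 3) = 49 - 26*11/4 = 49 - 143/2 = -45/2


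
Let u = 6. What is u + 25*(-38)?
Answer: -944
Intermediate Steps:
u + 25*(-38) = 6 + 25*(-38) = 6 - 950 = -944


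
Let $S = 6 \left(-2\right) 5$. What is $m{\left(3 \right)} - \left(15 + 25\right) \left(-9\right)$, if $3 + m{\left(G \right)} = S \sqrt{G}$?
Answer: $357 - 60 \sqrt{3} \approx 253.08$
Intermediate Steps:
$S = -60$ ($S = \left(-12\right) 5 = -60$)
$m{\left(G \right)} = -3 - 60 \sqrt{G}$
$m{\left(3 \right)} - \left(15 + 25\right) \left(-9\right) = \left(-3 - 60 \sqrt{3}\right) - \left(15 + 25\right) \left(-9\right) = \left(-3 - 60 \sqrt{3}\right) - 40 \left(-9\right) = \left(-3 - 60 \sqrt{3}\right) - -360 = \left(-3 - 60 \sqrt{3}\right) + 360 = 357 - 60 \sqrt{3}$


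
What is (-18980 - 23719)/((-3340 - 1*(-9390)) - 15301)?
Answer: 42699/9251 ≈ 4.6156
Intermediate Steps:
(-18980 - 23719)/((-3340 - 1*(-9390)) - 15301) = -42699/((-3340 + 9390) - 15301) = -42699/(6050 - 15301) = -42699/(-9251) = -42699*(-1/9251) = 42699/9251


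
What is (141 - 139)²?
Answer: 4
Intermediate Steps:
(141 - 139)² = 2² = 4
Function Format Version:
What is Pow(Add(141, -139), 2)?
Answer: 4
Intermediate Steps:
Pow(Add(141, -139), 2) = Pow(2, 2) = 4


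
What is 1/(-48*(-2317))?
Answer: 1/111216 ≈ 8.9915e-6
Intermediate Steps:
1/(-48*(-2317)) = 1/111216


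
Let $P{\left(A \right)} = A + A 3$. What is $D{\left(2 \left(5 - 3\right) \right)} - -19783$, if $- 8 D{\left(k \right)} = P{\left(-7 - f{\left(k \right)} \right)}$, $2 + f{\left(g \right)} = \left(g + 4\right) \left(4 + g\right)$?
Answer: $\frac{39635}{2} \approx 19818.0$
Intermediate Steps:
$f{\left(g \right)} = -2 + \left(4 + g\right)^{2}$ ($f{\left(g \right)} = -2 + \left(g + 4\right) \left(4 + g\right) = -2 + \left(4 + g\right) \left(4 + g\right) = -2 + \left(4 + g\right)^{2}$)
$P{\left(A \right)} = 4 A$ ($P{\left(A \right)} = A + 3 A = 4 A$)
$D{\left(k \right)} = \frac{5}{2} + \frac{\left(4 + k\right)^{2}}{2}$ ($D{\left(k \right)} = - \frac{4 \left(-7 - \left(-2 + \left(4 + k\right)^{2}\right)\right)}{8} = - \frac{4 \left(-5 - \left(4 + k\right)^{2}\right)}{8} = - \frac{-20 - 4 \left(4 + k\right)^{2}}{8} = \frac{5}{2} + \frac{\left(4 + k\right)^{2}}{2}$)
$D{\left(2 \left(5 - 3\right) \right)} - -19783 = \left(\frac{5}{2} + \frac{\left(4 + 2 \left(5 - 3\right)\right)^{2}}{2}\right) - -19783 = \left(\frac{5}{2} + \frac{\left(4 + 2 \cdot 2\right)^{2}}{2}\right) + 19783 = \left(\frac{5}{2} + \frac{\left(4 + 4\right)^{2}}{2}\right) + 19783 = \left(\frac{5}{2} + \frac{8^{2}}{2}\right) + 19783 = \left(\frac{5}{2} + \frac{1}{2} \cdot 64\right) + 19783 = \left(\frac{5}{2} + 32\right) + 19783 = \frac{69}{2} + 19783 = \frac{39635}{2}$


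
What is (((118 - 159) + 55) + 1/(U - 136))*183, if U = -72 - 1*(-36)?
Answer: 440481/172 ≈ 2560.9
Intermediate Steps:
U = -36 (U = -72 + 36 = -36)
(((118 - 159) + 55) + 1/(U - 136))*183 = (((118 - 159) + 55) + 1/(-36 - 136))*183 = ((-41 + 55) + 1/(-172))*183 = (14 - 1/172)*183 = (2407/172)*183 = 440481/172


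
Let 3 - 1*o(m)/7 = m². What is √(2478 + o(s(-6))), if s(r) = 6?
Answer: √2247 ≈ 47.403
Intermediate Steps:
o(m) = 21 - 7*m²
√(2478 + o(s(-6))) = √(2478 + (21 - 7*6²)) = √(2478 + (21 - 7*36)) = √(2478 + (21 - 252)) = √(2478 - 231) = √2247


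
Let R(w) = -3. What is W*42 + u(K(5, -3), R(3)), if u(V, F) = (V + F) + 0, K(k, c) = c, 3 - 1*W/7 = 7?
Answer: -1182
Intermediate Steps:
W = -28 (W = 21 - 7*7 = 21 - 49 = -28)
u(V, F) = F + V (u(V, F) = (F + V) + 0 = F + V)
W*42 + u(K(5, -3), R(3)) = -28*42 + (-3 - 3) = -1176 - 6 = -1182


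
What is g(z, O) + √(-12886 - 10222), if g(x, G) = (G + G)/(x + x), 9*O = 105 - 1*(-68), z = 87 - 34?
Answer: 173/477 + 2*I*√5777 ≈ 0.36268 + 152.01*I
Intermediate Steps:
z = 53
O = 173/9 (O = (105 - 1*(-68))/9 = (105 + 68)/9 = (⅑)*173 = 173/9 ≈ 19.222)
g(x, G) = G/x (g(x, G) = (2*G)/((2*x)) = (2*G)*(1/(2*x)) = G/x)
g(z, O) + √(-12886 - 10222) = (173/9)/53 + √(-12886 - 10222) = (173/9)*(1/53) + √(-23108) = 173/477 + 2*I*√5777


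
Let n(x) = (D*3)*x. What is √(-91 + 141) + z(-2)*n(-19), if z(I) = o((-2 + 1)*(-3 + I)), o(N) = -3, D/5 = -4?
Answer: -3420 + 5*√2 ≈ -3412.9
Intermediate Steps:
D = -20 (D = 5*(-4) = -20)
z(I) = -3
n(x) = -60*x (n(x) = (-20*3)*x = -60*x)
√(-91 + 141) + z(-2)*n(-19) = √(-91 + 141) - (-180)*(-19) = √50 - 3*1140 = 5*√2 - 3420 = -3420 + 5*√2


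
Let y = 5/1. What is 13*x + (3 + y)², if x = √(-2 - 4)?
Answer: 64 + 13*I*√6 ≈ 64.0 + 31.843*I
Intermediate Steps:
y = 5 (y = 5*1 = 5)
x = I*√6 (x = √(-6) = I*√6 ≈ 2.4495*I)
13*x + (3 + y)² = 13*(I*√6) + (3 + 5)² = 13*I*√6 + 8² = 13*I*√6 + 64 = 64 + 13*I*√6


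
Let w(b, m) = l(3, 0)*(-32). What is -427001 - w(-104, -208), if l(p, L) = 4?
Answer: -426873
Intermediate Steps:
w(b, m) = -128 (w(b, m) = 4*(-32) = -128)
-427001 - w(-104, -208) = -427001 - 1*(-128) = -427001 + 128 = -426873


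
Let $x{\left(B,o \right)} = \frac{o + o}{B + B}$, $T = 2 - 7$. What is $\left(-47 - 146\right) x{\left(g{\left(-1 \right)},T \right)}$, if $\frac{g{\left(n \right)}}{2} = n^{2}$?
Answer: $\frac{965}{2} \approx 482.5$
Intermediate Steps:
$T = -5$ ($T = 2 - 7 = -5$)
$g{\left(n \right)} = 2 n^{2}$
$x{\left(B,o \right)} = \frac{o}{B}$ ($x{\left(B,o \right)} = \frac{2 o}{2 B} = 2 o \frac{1}{2 B} = \frac{o}{B}$)
$\left(-47 - 146\right) x{\left(g{\left(-1 \right)},T \right)} = \left(-47 - 146\right) \left(- \frac{5}{2 \left(-1\right)^{2}}\right) = - 193 \left(- \frac{5}{2 \cdot 1}\right) = - 193 \left(- \frac{5}{2}\right) = - 193 \left(\left(-5\right) \frac{1}{2}\right) = \left(-193\right) \left(- \frac{5}{2}\right) = \frac{965}{2}$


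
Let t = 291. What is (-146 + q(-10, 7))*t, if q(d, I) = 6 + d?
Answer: -43650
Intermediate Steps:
(-146 + q(-10, 7))*t = (-146 + (6 - 10))*291 = (-146 - 4)*291 = -150*291 = -43650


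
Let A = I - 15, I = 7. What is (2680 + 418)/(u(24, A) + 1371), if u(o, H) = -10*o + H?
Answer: 3098/1123 ≈ 2.7587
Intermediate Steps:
A = -8 (A = 7 - 15 = -8)
u(o, H) = H - 10*o
(2680 + 418)/(u(24, A) + 1371) = (2680 + 418)/((-8 - 10*24) + 1371) = 3098/((-8 - 240) + 1371) = 3098/(-248 + 1371) = 3098/1123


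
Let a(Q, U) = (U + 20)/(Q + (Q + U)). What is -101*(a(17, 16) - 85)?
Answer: 212807/25 ≈ 8512.3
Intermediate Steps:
a(Q, U) = (20 + U)/(U + 2*Q)
-101*(a(17, 16) - 85) = -101*((20 + 16)/(16 + 2*17) - 85) = -101*(36/(16 + 34) - 85) = -101*(36/50 - 85) = -101*((1/50)*36 - 85) = -101*(18/25 - 85) = -101*(-2107/25) = 212807/25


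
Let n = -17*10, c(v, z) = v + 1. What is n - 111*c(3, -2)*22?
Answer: -9938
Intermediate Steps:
c(v, z) = 1 + v
n = -170
n - 111*c(3, -2)*22 = -170 - 111*(1 + 3)*22 = -170 - 444*22 = -170 - 111*88 = -170 - 9768 = -9938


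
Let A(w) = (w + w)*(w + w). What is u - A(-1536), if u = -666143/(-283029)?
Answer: -2670996084193/283029 ≈ -9.4372e+6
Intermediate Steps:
A(w) = 4*w² (A(w) = (2*w)*(2*w) = 4*w²)
u = 666143/283029 (u = -666143*(-1/283029) = 666143/283029 ≈ 2.3536)
u - A(-1536) = 666143/283029 - 4*(-1536)² = 666143/283029 - 4*2359296 = 666143/283029 - 1*9437184 = 666143/283029 - 9437184 = -2670996084193/283029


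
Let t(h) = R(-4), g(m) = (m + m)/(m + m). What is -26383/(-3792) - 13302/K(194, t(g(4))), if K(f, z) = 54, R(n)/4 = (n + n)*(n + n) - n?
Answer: -302571/1264 ≈ -239.38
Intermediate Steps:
g(m) = 1 (g(m) = (2*m)/((2*m)) = (2*m)*(1/(2*m)) = 1)
R(n) = -4*n + 16*n**2 (R(n) = 4*((n + n)*(n + n) - n) = 4*((2*n)*(2*n) - n) = 4*(4*n**2 - n) = 4*(-n + 4*n**2) = -4*n + 16*n**2)
t(h) = 272 (t(h) = 4*(-4)*(-1 + 4*(-4)) = 4*(-4)*(-1 - 16) = 4*(-4)*(-17) = 272)
-26383/(-3792) - 13302/K(194, t(g(4))) = -26383/(-3792) - 13302/54 = -26383*(-1/3792) - 13302*1/54 = 26383/3792 - 739/3 = -302571/1264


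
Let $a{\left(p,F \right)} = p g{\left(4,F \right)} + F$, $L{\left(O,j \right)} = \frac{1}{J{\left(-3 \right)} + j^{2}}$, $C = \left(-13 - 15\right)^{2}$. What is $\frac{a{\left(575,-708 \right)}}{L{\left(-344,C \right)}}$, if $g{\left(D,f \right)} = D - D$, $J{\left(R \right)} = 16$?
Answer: $-435187776$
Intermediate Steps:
$C = 784$ ($C = \left(-28\right)^{2} = 784$)
$g{\left(D,f \right)} = 0$
$L{\left(O,j \right)} = \frac{1}{16 + j^{2}}$
$a{\left(p,F \right)} = F$ ($a{\left(p,F \right)} = p 0 + F = 0 + F = F$)
$\frac{a{\left(575,-708 \right)}}{L{\left(-344,C \right)}} = - \frac{708}{\frac{1}{16 + 784^{2}}} = - \frac{708}{\frac{1}{16 + 614656}} = - \frac{708}{\frac{1}{614672}} = - 708 \frac{1}{\frac{1}{614672}} = \left(-708\right) 614672 = -435187776$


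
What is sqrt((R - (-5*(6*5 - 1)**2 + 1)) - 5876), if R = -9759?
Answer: I*sqrt(11431) ≈ 106.92*I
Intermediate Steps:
sqrt((R - (-5*(6*5 - 1)**2 + 1)) - 5876) = sqrt((-9759 - (-5*(6*5 - 1)**2 + 1)) - 5876) = sqrt((-9759 - (-5*(30 - 1)**2 + 1)) - 5876) = sqrt((-9759 - (-5*29**2 + 1)) - 5876) = sqrt((-9759 - (-5*841 + 1)) - 5876) = sqrt((-9759 - (-4205 + 1)) - 5876) = sqrt((-9759 - 1*(-4204)) - 5876) = sqrt((-9759 + 4204) - 5876) = sqrt(-5555 - 5876) = sqrt(-11431) = I*sqrt(11431)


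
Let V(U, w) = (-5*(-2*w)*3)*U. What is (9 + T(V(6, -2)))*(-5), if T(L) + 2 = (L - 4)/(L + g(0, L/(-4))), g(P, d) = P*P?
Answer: -721/18 ≈ -40.056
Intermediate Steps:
g(P, d) = P²
V(U, w) = 30*U*w (V(U, w) = (-(-30)*w)*U = (30*w)*U = 30*U*w)
T(L) = -2 + (-4 + L)/L (T(L) = -2 + (L - 4)/(L + 0²) = -2 + (-4 + L)/(L + 0) = -2 + (-4 + L)/L)
(9 + T(V(6, -2)))*(-5) = (9 + (-4 - 30*6*(-2))/((30*6*(-2))))*(-5) = (9 + (-4 - 1*(-360))/(-360))*(-5) = (9 - (-4 + 360)/360)*(-5) = (9 - 1/360*356)*(-5) = (9 - 89/90)*(-5) = (721/90)*(-5) = -721/18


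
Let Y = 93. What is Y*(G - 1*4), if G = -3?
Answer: -651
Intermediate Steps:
Y*(G - 1*4) = 93*(-3 - 1*4) = 93*(-3 - 4) = 93*(-7) = -651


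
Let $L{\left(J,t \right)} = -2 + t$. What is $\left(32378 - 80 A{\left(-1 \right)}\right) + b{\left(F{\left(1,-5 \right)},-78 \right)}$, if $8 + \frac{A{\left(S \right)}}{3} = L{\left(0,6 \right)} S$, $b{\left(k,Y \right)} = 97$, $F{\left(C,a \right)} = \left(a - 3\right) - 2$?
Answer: $35355$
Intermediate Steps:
$F{\left(C,a \right)} = -5 + a$ ($F{\left(C,a \right)} = \left(-3 + a\right) - 2 = -5 + a$)
$A{\left(S \right)} = -24 + 12 S$ ($A{\left(S \right)} = -24 + 3 \left(-2 + 6\right) S = -24 + 3 \cdot 4 S = -24 + 12 S$)
$\left(32378 - 80 A{\left(-1 \right)}\right) + b{\left(F{\left(1,-5 \right)},-78 \right)} = \left(32378 - 80 \left(-24 + 12 \left(-1\right)\right)\right) + 97 = \left(32378 - 80 \left(-24 - 12\right)\right) + 97 = \left(32378 - -2880\right) + 97 = \left(32378 + 2880\right) + 97 = 35258 + 97 = 35355$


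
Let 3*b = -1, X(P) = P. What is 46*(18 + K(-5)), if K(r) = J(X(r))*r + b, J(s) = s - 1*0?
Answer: 5888/3 ≈ 1962.7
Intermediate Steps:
b = -1/3 (b = (1/3)*(-1) = -1/3 ≈ -0.33333)
J(s) = s (J(s) = s + 0 = s)
K(r) = -1/3 + r**2 (K(r) = r*r - 1/3 = r**2 - 1/3 = -1/3 + r**2)
46*(18 + K(-5)) = 46*(18 + (-1/3 + (-5)**2)) = 46*(18 + (-1/3 + 25)) = 46*(18 + 74/3) = 46*(128/3) = 5888/3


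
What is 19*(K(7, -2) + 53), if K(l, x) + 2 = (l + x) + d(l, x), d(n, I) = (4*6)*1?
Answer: 1520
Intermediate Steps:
d(n, I) = 24 (d(n, I) = 24*1 = 24)
K(l, x) = 22 + l + x (K(l, x) = -2 + ((l + x) + 24) = -2 + (24 + l + x) = 22 + l + x)
19*(K(7, -2) + 53) = 19*((22 + 7 - 2) + 53) = 19*(27 + 53) = 19*80 = 1520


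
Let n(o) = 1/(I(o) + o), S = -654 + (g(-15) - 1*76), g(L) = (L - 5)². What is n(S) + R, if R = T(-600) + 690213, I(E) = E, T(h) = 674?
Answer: 455985419/660 ≈ 6.9089e+5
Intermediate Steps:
g(L) = (-5 + L)²
S = -330 (S = -654 + ((-5 - 15)² - 1*76) = -654 + ((-20)² - 76) = -654 + (400 - 76) = -654 + 324 = -330)
R = 690887 (R = 674 + 690213 = 690887)
n(o) = 1/(2*o) (n(o) = 1/(o + o) = 1/(2*o))
n(S) + R = (½)/(-330) + 690887 = (½)*(-1/330) + 690887 = -1/660 + 690887 = 455985419/660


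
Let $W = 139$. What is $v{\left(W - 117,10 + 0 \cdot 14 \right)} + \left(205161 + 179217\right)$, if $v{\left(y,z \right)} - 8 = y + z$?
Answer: $384418$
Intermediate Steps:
$v{\left(y,z \right)} = 8 + y + z$ ($v{\left(y,z \right)} = 8 + \left(y + z\right) = 8 + y + z$)
$v{\left(W - 117,10 + 0 \cdot 14 \right)} + \left(205161 + 179217\right) = \left(8 + \left(139 - 117\right) + \left(10 + 0 \cdot 14\right)\right) + \left(205161 + 179217\right) = \left(8 + 22 + \left(10 + 0\right)\right) + 384378 = \left(8 + 22 + 10\right) + 384378 = 40 + 384378 = 384418$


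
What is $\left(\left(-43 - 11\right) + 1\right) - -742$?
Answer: $689$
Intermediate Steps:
$\left(\left(-43 - 11\right) + 1\right) - -742 = \left(-54 + 1\right) + 742 = -53 + 742 = 689$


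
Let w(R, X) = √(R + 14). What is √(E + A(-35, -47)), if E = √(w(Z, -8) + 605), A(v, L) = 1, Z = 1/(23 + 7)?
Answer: √(900 + 30*√30*√(18150 + √12630))/30 ≈ 5.0668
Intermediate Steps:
Z = 1/30 ≈ 0.033333
w(R, X) = √(14 + R)
E = √(605 + √12630/30) (E = √(√(14 + 1/30) + 605) = √(√(421/30) + 605) = √(√12630/30 + 605) = √(605 + √12630/30) ≈ 24.673)
√(E + A(-35, -47)) = √(√(544500 + 30*√12630)/30 + 1) = √(1 + √(544500 + 30*√12630)/30)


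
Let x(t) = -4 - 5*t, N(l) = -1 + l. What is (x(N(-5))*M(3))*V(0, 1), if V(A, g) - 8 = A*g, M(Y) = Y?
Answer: 624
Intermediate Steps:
V(A, g) = 8 + A*g
(x(N(-5))*M(3))*V(0, 1) = ((-4 - 5*(-1 - 5))*3)*(8 + 0*1) = ((-4 - 5*(-6))*3)*(8 + 0) = ((-4 + 30)*3)*8 = (26*3)*8 = 78*8 = 624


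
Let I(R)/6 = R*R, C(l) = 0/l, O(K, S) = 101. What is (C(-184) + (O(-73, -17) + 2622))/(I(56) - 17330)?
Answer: 2723/1486 ≈ 1.8324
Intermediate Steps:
C(l) = 0
I(R) = 6*R**2 (I(R) = 6*(R*R) = 6*R**2)
(C(-184) + (O(-73, -17) + 2622))/(I(56) - 17330) = (0 + (101 + 2622))/(6*56**2 - 17330) = (0 + 2723)/(6*3136 - 17330) = 2723/(18816 - 17330) = 2723/1486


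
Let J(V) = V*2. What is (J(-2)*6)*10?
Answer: -240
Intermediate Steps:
J(V) = 2*V
(J(-2)*6)*10 = ((2*(-2))*6)*10 = -4*6*10 = -24*10 = -240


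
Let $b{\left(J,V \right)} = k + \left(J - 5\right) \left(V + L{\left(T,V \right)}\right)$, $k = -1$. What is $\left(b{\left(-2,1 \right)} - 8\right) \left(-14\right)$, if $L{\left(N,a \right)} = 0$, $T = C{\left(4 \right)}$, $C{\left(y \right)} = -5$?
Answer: $224$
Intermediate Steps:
$T = -5$
$b{\left(J,V \right)} = -1 + V \left(-5 + J\right)$ ($b{\left(J,V \right)} = -1 + \left(J - 5\right) \left(V + 0\right) = -1 + \left(-5 + J\right) V = -1 + V \left(-5 + J\right)$)
$\left(b{\left(-2,1 \right)} - 8\right) \left(-14\right) = \left(\left(-1 - 5 - 2\right) - 8\right) \left(-14\right) = \left(-8 - 8\right) \left(-14\right) = \left(-16\right) \left(-14\right) = 224$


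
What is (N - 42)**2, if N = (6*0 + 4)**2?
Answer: 676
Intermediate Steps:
N = 16 (N = (0 + 4)**2 = 4**2 = 16)
(N - 42)**2 = (16 - 42)**2 = (-26)**2 = 676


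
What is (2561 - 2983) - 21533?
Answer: -21955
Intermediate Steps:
(2561 - 2983) - 21533 = -422 - 21533 = -21955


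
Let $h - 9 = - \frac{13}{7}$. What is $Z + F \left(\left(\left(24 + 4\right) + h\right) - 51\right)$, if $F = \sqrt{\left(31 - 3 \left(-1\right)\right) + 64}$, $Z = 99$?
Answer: $99 - 111 \sqrt{2} \approx -57.978$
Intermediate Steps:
$h = \frac{50}{7}$ ($h = 9 - \frac{13}{7} = \frac{50}{7} \approx 7.1429$)
$F = 7 \sqrt{2}$ ($F = \sqrt{\left(31 - -3\right) + 64} = \sqrt{\left(31 + 3\right) + 64} = \sqrt{34 + 64} = \sqrt{98} = 7 \sqrt{2} \approx 9.8995$)
$Z + F \left(\left(\left(24 + 4\right) + h\right) - 51\right) = 99 + 7 \sqrt{2} \left(\left(\left(24 + 4\right) + \frac{50}{7}\right) - 51\right) = 99 + 7 \sqrt{2} \left(\left(28 + \frac{50}{7}\right) - 51\right) = 99 + 7 \sqrt{2} \left(\frac{246}{7} - 51\right) = 99 + 7 \sqrt{2} \left(- \frac{111}{7}\right) = 99 - 111 \sqrt{2}$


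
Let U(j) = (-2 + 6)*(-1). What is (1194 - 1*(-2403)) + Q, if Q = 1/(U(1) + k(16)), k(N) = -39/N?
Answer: 370475/103 ≈ 3596.8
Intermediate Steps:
U(j) = -4 (U(j) = 4*(-1) = -4)
Q = -16/103 (Q = 1/(-4 - 39/16) = 1/(-103/16) = -16/103 ≈ -0.15534)
(1194 - 1*(-2403)) + Q = (1194 - 1*(-2403)) - 16/103 = (1194 + 2403) - 16/103 = 3597 - 16/103 = 370475/103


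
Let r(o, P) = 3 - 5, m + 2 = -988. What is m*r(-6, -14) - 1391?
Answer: 589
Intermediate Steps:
m = -990 (m = -2 - 988 = -990)
r(o, P) = -2
m*r(-6, -14) - 1391 = -990*(-2) - 1391 = 1980 - 1391 = 589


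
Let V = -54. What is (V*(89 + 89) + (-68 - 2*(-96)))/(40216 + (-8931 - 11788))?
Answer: -9488/19497 ≈ -0.48664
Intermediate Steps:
(V*(89 + 89) + (-68 - 2*(-96)))/(40216 + (-8931 - 11788)) = (-54*(89 + 89) + (-68 - 2*(-96)))/(40216 + (-8931 - 11788)) = (-54*178 + (-68 + 192))/(40216 - 20719) = (-9612 + 124)/19497 = -9488*1/19497 = -9488/19497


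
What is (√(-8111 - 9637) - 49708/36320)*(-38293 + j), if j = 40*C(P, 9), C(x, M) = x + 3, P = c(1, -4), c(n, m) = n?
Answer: 473878791/9080 - 228798*I*√493 ≈ 52189.0 - 5.0801e+6*I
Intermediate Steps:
P = 1
C(x, M) = 3 + x
j = 160 (j = 40*(3 + 1) = 40*4 = 160)
(√(-8111 - 9637) - 49708/36320)*(-38293 + j) = (√(-8111 - 9637) - 49708/36320)*(-38293 + 160) = (√(-17748) - 49708*1/36320)*(-38133) = (6*I*√493 - 12427/9080)*(-38133) = (-12427/9080 + 6*I*√493)*(-38133) = 473878791/9080 - 228798*I*√493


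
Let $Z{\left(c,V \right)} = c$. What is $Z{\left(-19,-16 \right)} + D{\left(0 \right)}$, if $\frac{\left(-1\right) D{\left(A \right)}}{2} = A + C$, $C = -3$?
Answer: $-13$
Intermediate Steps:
$D{\left(A \right)} = 6 - 2 A$ ($D{\left(A \right)} = - 2 \left(A - 3\right) = - 2 \left(-3 + A\right) = 6 - 2 A$)
$Z{\left(-19,-16 \right)} + D{\left(0 \right)} = -19 + \left(6 - 0\right) = -19 + \left(6 + 0\right) = -19 + 6 = -13$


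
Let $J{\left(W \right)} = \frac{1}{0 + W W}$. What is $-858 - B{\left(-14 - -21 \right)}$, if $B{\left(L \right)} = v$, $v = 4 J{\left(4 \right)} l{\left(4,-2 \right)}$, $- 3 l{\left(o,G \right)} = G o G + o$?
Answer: $- \frac{2569}{3} \approx -856.33$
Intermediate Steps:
$l{\left(o,G \right)} = - \frac{o}{3} - \frac{o G^{2}}{3}$ ($l{\left(o,G \right)} = - \frac{G o G + o}{3} = - \frac{o G^{2} + o}{3} = - \frac{o + o G^{2}}{3} = - \frac{o}{3} - \frac{o G^{2}}{3}$)
$J{\left(W \right)} = \frac{1}{W^{2}}$ ($J{\left(W \right)} = \frac{1}{0 + W^{2}} = \frac{1}{W^{2}}$)
$v = - \frac{5}{3}$ ($v = \frac{4}{16} \left(\left(- \frac{1}{3}\right) 4 \left(1 + \left(-2\right)^{2}\right)\right) = 4 \cdot \frac{1}{16} \left(\left(- \frac{1}{3}\right) 4 \left(1 + 4\right)\right) = \frac{\left(- \frac{1}{3}\right) 4 \cdot 5}{4} = \frac{1}{4} \left(- \frac{20}{3}\right) = - \frac{5}{3} \approx -1.6667$)
$B{\left(L \right)} = - \frac{5}{3}$
$-858 - B{\left(-14 - -21 \right)} = -858 - - \frac{5}{3} = -858 + \frac{5}{3} = - \frac{2569}{3}$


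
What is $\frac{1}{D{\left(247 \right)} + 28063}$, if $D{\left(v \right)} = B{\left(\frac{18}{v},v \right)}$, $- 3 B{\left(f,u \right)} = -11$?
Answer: $\frac{3}{84200} \approx 3.5629 \cdot 10^{-5}$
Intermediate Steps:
$B{\left(f,u \right)} = \frac{11}{3}$ ($B{\left(f,u \right)} = \left(- \frac{1}{3}\right) \left(-11\right) = \frac{11}{3}$)
$D{\left(v \right)} = \frac{11}{3}$
$\frac{1}{D{\left(247 \right)} + 28063} = \frac{1}{\frac{11}{3} + 28063} = \frac{1}{\frac{84200}{3}} = \frac{3}{84200}$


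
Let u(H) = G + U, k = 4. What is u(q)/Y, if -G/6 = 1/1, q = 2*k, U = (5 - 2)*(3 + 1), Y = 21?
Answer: 2/7 ≈ 0.28571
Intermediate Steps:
U = 12 (U = 3*4 = 12)
q = 8 (q = 2*4 = 8)
G = -6 (G = -6/1 = -6*1 = -6)
u(H) = 6 (u(H) = -6 + 12 = 6)
u(q)/Y = 6/21 = 6*(1/21) = 2/7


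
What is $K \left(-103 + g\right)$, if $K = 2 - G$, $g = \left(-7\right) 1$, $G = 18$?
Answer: $1760$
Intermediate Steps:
$g = -7$
$K = -16$ ($K = 2 - 18 = -16$)
$K \left(-103 + g\right) = - 16 \left(-103 - 7\right) = \left(-16\right) \left(-110\right) = 1760$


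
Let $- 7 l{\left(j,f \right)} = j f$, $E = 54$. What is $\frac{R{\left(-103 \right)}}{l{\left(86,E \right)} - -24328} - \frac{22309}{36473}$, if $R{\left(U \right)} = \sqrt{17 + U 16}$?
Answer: $- \frac{22309}{36473} + \frac{7 i \sqrt{1631}}{165652} \approx -0.61166 + 0.0017066 i$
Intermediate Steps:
$R{\left(U \right)} = \sqrt{17 + 16 U}$
$l{\left(j,f \right)} = - \frac{f j}{7}$ ($l{\left(j,f \right)} = - \frac{j f}{7} = - \frac{f j}{7}$)
$\frac{R{\left(-103 \right)}}{l{\left(86,E \right)} - -24328} - \frac{22309}{36473} = \frac{\sqrt{17 + 16 \left(-103\right)}}{\left(- \frac{1}{7}\right) 54 \cdot 86 - -24328} - \frac{22309}{36473} = \frac{\sqrt{17 - 1648}}{- \frac{4644}{7} + 24328} - \frac{22309}{36473} = \frac{\sqrt{-1631}}{\frac{165652}{7}} - \frac{22309}{36473} = i \sqrt{1631} \cdot \frac{7}{165652} - \frac{22309}{36473} = \frac{7 i \sqrt{1631}}{165652} - \frac{22309}{36473} = - \frac{22309}{36473} + \frac{7 i \sqrt{1631}}{165652}$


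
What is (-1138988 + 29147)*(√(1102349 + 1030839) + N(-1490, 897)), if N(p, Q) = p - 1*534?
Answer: 2246318184 - 2219682*√533297 ≈ 6.2535e+8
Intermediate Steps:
N(p, Q) = -534 + p (N(p, Q) = p - 534 = -534 + p)
(-1138988 + 29147)*(√(1102349 + 1030839) + N(-1490, 897)) = (-1138988 + 29147)*(√(1102349 + 1030839) + (-534 - 1490)) = -1109841*(√2133188 - 2024) = -1109841*(2*√533297 - 2024) = -1109841*(-2024 + 2*√533297) = 2246318184 - 2219682*√533297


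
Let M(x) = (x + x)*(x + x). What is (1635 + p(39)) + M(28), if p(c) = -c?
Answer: 4732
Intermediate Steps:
M(x) = 4*x² (M(x) = (2*x)*(2*x) = 4*x²)
(1635 + p(39)) + M(28) = (1635 - 1*39) + 4*28² = (1635 - 39) + 4*784 = 1596 + 3136 = 4732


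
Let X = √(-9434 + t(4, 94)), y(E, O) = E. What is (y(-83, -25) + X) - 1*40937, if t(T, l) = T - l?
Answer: -41020 + 2*I*√2381 ≈ -41020.0 + 97.591*I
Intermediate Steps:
X = 2*I*√2381 (X = √(-9434 + (4 - 1*94)) = √(-9434 + (4 - 94)) = √(-9434 - 90) = √(-9524) = 2*I*√2381 ≈ 97.591*I)
(y(-83, -25) + X) - 1*40937 = (-83 + 2*I*√2381) - 1*40937 = (-83 + 2*I*√2381) - 40937 = -41020 + 2*I*√2381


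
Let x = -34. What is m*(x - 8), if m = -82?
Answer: 3444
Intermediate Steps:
m*(x - 8) = -82*(-34 - 8) = -82*(-42) = 3444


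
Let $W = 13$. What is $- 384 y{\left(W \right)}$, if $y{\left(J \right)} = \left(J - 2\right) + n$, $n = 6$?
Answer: $-6528$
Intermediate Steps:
$y{\left(J \right)} = 4 + J$ ($y{\left(J \right)} = \left(J - 2\right) + 6 = \left(-2 + J\right) + 6 = 4 + J$)
$- 384 y{\left(W \right)} = - 384 \left(4 + 13\right) = \left(-384\right) 17 = -6528$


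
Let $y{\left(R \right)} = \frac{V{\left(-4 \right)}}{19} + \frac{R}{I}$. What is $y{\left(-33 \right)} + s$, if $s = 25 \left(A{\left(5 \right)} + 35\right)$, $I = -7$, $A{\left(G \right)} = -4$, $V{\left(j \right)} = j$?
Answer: $\frac{103674}{133} \approx 779.5$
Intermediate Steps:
$y{\left(R \right)} = - \frac{4}{19} - \frac{R}{7}$ ($y{\left(R \right)} = - \frac{4}{19} + \frac{R}{-7} = \left(-4\right) \frac{1}{19} + R \left(- \frac{1}{7}\right) = - \frac{4}{19} - \frac{R}{7}$)
$s = 775$ ($s = 25 \left(-4 + 35\right) = 25 \cdot 31 = 775$)
$y{\left(-33 \right)} + s = \left(- \frac{4}{19} - - \frac{33}{7}\right) + 775 = \left(- \frac{4}{19} + \frac{33}{7}\right) + 775 = \frac{599}{133} + 775 = \frac{103674}{133}$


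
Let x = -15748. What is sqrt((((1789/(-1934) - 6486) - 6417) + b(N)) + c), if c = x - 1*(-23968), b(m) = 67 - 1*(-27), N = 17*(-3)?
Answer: I*sqrt(17167953610)/1934 ≈ 67.749*I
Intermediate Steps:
N = -51
b(m) = 94 (b(m) = 67 + 27 = 94)
c = 8220 (c = -15748 - 1*(-23968) = -15748 + 23968 = 8220)
sqrt((((1789/(-1934) - 6486) - 6417) + b(N)) + c) = sqrt((((1789/(-1934) - 6486) - 6417) + 94) + 8220) = sqrt((((1789*(-1/1934) - 6486) - 6417) + 94) + 8220) = sqrt((((-1789/1934 - 6486) - 6417) + 94) + 8220) = sqrt(((-12545713/1934 - 6417) + 94) + 8220) = sqrt((-24956191/1934 + 94) + 8220) = sqrt(-24774395/1934 + 8220) = sqrt(-8876915/1934) = I*sqrt(17167953610)/1934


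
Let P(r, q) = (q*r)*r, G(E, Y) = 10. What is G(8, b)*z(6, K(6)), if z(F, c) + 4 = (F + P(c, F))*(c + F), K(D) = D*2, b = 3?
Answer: 156560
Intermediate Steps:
P(r, q) = q*r²
K(D) = 2*D
z(F, c) = -4 + (F + c)*(F + F*c²) (z(F, c) = -4 + (F + F*c²)*(c + F) = -4 + (F + F*c²)*(F + c) = -4 + (F + c)*(F + F*c²))
G(8, b)*z(6, K(6)) = 10*(-4 + 6² + 6*(2*6) + 6*(2*6)³ + 6²*(2*6)²) = 10*(-4 + 36 + 6*12 + 6*12³ + 36*12²) = 10*(-4 + 36 + 72 + 6*1728 + 36*144) = 10*(-4 + 36 + 72 + 10368 + 5184) = 10*15656 = 156560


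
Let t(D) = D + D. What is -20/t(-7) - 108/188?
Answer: 281/329 ≈ 0.85410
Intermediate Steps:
t(D) = 2*D
-20/t(-7) - 108/188 = -20/(2*(-7)) - 108/188 = -20/(-14) - 108*1/188 = -20*(-1/14) - 27/47 = 10/7 - 27/47 = 281/329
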